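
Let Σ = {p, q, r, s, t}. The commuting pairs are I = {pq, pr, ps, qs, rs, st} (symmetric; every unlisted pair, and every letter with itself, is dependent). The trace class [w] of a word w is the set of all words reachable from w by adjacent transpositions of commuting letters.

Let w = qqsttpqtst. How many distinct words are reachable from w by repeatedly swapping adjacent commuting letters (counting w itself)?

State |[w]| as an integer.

90

#0=q has no predecessor
#1=q depends on [0:q]
#2=s has no predecessor
#3=t depends on [1:q]
#4=t depends on [3:t]
#5=p depends on [4:t]
#6=q depends on [4:t]
#7=t depends on [5:p, 6:q]
#8=s depends on [2:s]
#9=t depends on [7:t]
sources: [0:q, 2:s]
N(rest) = Σ N(rest − s) over sources s of rest; N(one piece) = 1:
  size 1 → [8]=1  [9]=1
  size 2 → [2,8]=1  [7,9]=1  [8,9]=2
  size 3 → [2,8,9]=3  [5,7,9]=1  [6,7,9]=1  [7,8,9]=3
  size 4 → [2,7,8,9]=6  [5,6,7,9]=2  [5,7,8,9]=4  [6,7,8,9]=4
  size 5 → [2,5,7,8,9]=10  [2,6,7,8,9]=10  [4,5,6,7,9]=2  [5,6,7,8,9]=10
  size 6 → [2,5,6,7,8,9]=30  [3,4,5,6,7,9]=2  [4,5,6,7,8,9]=12
  size 7 → [1,3,4,5,6,7,9]=2  [2,4,5,6,7,8,9]=42  [3,4,5,6,7,8,9]=14
  size 8 → [0,1,3,4,5,6,7,9]=2  [1,3,4,5,6,7,8,9]=16  [2,3,4,5,6,7,8,9]=56
  first=0(q) contributes 72
  first=2(s) contributes 18
|[w]| = 90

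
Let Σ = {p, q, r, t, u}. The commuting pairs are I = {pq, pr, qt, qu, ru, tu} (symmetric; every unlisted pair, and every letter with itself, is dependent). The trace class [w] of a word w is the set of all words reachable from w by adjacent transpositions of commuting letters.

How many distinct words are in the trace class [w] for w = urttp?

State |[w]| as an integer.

4

#0=u has no predecessor
#1=r has no predecessor
#2=t depends on [1:r]
#3=t depends on [2:t]
#4=p depends on [0:u, 3:t]
sources: [0:u, 1:r]
N(rest) = Σ N(rest − s) over sources s of rest; N(one piece) = 1:
  size 1 → [4]=1
  size 2 → [0,4]=1  [3,4]=1
  size 3 → [0,3,4]=2  [2,3,4]=1
  first=0(u) contributes 1
  first=1(r) contributes 3
|[w]| = 4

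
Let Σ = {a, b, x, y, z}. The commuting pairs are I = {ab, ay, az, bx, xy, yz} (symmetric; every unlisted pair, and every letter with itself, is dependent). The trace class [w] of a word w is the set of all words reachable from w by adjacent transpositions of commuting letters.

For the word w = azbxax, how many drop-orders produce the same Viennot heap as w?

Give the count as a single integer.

9

piece 0:a — minimal
piece 1:z — minimal
piece 2:b rests on {1:z}
piece 3:x rests on {0:a, 1:z}
piece 4:a rests on {3:x}
piece 5:x rests on {4:a}
minimal pieces: {0:a, 1:z}
ways to finish when only these pieces remain (= sum over removing one remaining piece with nothing left below it):
  1 left: {2}→1  {5}→1
  2 left: {2,5}→2  {4,5}→1
  3 left: {2,4,5}→3  {3,4,5}→1
  4 left: {0,3,4,5}→1  {2,3,4,5}→4
  placing 0:a first → 4 extensions
  placing 1:z first → 5 extensions
total linear extensions = 9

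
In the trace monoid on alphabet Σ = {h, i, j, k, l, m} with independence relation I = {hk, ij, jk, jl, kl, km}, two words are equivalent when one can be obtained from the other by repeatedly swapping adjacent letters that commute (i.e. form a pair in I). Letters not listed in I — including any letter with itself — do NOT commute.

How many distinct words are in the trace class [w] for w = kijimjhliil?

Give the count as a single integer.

drop 0:k onto floor
drop 1:i onto {0:k}
drop 2:j onto floor
drop 3:i onto {1:i}
drop 4:m onto {2:j, 3:i}
drop 5:j onto {4:m}
drop 6:h onto {5:j}
drop 7:l onto {6:h}
drop 8:i onto {7:l}
drop 9:i onto {8:i}
drop 10:l onto {9:i}
ground layer = {0:k, 2:j}
drop-orders for the pieces not yet dropped (sum over which currently-grounded one goes next):
  1 to go: {10} 1
  2 to go: {9,10} 1
  3 to go: {8,9,10} 1
  4 to go: {7,8,9,10} 1
  5 to go: {6,7,8,9,10} 1
  6 to go: {5,6,7,8,9,10} 1
  7 to go: {4,5,6,7,8,9,10} 1
  8 to go: {2,4,5,6,7,8,9,10} 1  {3,4,5,6,7,8,9,10} 1
  9 to go: {1,3,4,5,6,7,8,9,10} 1  {2,3,4,5,6,7,8,9,10} 2
  if 0:k drops first: 3 orders
  if 2:j drops first: 1 orders
heap linearizations: 4

4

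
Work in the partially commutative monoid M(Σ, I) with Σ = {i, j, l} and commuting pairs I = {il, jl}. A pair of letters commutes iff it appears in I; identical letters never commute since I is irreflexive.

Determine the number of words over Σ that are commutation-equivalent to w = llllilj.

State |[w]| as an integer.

21

drop 0:l onto floor
drop 1:l onto {0:l}
drop 2:l onto {1:l}
drop 3:l onto {2:l}
drop 4:i onto floor
drop 5:l onto {3:l}
drop 6:j onto {4:i}
ground layer = {0:l, 4:i}
drop-orders for the pieces not yet dropped (sum over which currently-grounded one goes next):
  1 to go: {5} 1  {6} 1
  2 to go: {3,5} 1  {4,6} 1  {5,6} 2
  3 to go: {2,3,5} 1  {3,5,6} 3  {4,5,6} 3
  4 to go: {1,2,3,5} 1  {2,3,5,6} 4  {3,4,5,6} 6
  5 to go: {0,1,2,3,5} 1  {1,2,3,5,6} 5  {2,3,4,5,6} 10
  if 0:l drops first: 15 orders
  if 4:i drops first: 6 orders
heap linearizations: 21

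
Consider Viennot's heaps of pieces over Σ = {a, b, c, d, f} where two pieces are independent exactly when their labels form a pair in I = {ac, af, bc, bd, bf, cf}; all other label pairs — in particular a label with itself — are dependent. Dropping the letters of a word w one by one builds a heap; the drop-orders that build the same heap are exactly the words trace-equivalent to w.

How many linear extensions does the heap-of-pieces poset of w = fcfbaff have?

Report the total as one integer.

105

0(f) covers ∅
1(c) covers ∅
2(f) covers 0:f
3(b) covers ∅
4(a) covers 3:b
5(f) covers 2:f
6(f) covers 5:f
floor of heap: 0:f, 1:c, 3:b
completions by unplaced set U, small U first (add the entries for U minus each lowest piece of U):
  |U|=1: {1}:1  {4}:1  {6}:1
  |U|=2: {1,4}:2  {1,6}:2  {3,4}:1  {4,6}:2  {5,6}:1
  |U|=3: {1,3,4}:3  {1,4,6}:6  {1,5,6}:3  {2,5,6}:1  {3,4,6}:3  {4,5,6}:3
  |U|=4: {0,2,5,6}:1  {1,2,5,6}:4  {1,3,4,6}:12  {1,4,5,6}:12  {2,4,5,6}:4  {3,4,5,6}:6
  |U|=5: {0,1,2,5,6}:5  {0,2,4,5,6}:5  {1,2,4,5,6}:20  {1,3,4,5,6}:30  {2,3,4,5,6}:10
  start at 0(f): 60
  start at 1(c): 15
  start at 3(b): 30
sum over floor = 105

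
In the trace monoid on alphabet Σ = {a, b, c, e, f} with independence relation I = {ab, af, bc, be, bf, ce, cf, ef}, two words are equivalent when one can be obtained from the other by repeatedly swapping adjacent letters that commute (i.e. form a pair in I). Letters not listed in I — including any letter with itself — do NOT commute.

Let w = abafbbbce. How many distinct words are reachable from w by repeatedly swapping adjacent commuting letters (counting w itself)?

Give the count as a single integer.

1260

piece 0:a — minimal
piece 1:b — minimal
piece 2:a rests on {0:a}
piece 3:f — minimal
piece 4:b rests on {1:b}
piece 5:b rests on {4:b}
piece 6:b rests on {5:b}
piece 7:c rests on {2:a}
piece 8:e rests on {2:a}
minimal pieces: {0:a, 1:b, 3:f}
ways to finish when only these pieces remain (= sum over removing one remaining piece with nothing left below it):
  1 left: {3}→1  {6}→1  {7}→1  {8}→1
  2 left: {3,6}→2  {3,7}→2  {3,8}→2  {5,6}→1  {6,7}→2  {6,8}→2  {7,8}→2
  3 left: {2,7,8}→2  {3,5,6}→3  {3,6,7}→6  {3,6,8}→6  {3,7,8}→6  {4,5,6}→1  {5,6,7}→3  {5,6,8}→3  {6,7,8}→6
  4 left: {0,2,7,8}→2  {1,4,5,6}→1  {2,3,7,8}→8  {2,6,7,8}→8  {3,4,5,6}→4  {3,5,6,7}→12  {3,5,6,8}→12  {3,6,7,8}→24  {4,5,6,7}→4  {4,5,6,8}→4  {5,6,7,8}→12
  5 left: {0,2,3,7,8}→10  {0,2,6,7,8}→10  {1,3,4,5,6}→5  {1,4,5,6,7}→5  {1,4,5,6,8}→5  {2,3,6,7,8}→40  {2,5,6,7,8}→20  {3,4,5,6,7}→20  {3,4,5,6,8}→20  {3,5,6,7,8}→60  {4,5,6,7,8}→20
  6 left: {0,2,3,6,7,8}→60  {0,2,5,6,7,8}→30  {1,3,4,5,6,7}→30  {1,3,4,5,6,8}→30  {1,4,5,6,7,8}→30  {2,3,5,6,7,8}→120  {2,4,5,6,7,8}→40  {3,4,5,6,7,8}→120
  7 left: {0,2,3,5,6,7,8}→210  {0,2,4,5,6,7,8}→70  {1,2,4,5,6,7,8}→70  {1,3,4,5,6,7,8}→210  {2,3,4,5,6,7,8}→280
  placing 0:a first → 560 extensions
  placing 1:b first → 560 extensions
  placing 3:f first → 140 extensions
total linear extensions = 1260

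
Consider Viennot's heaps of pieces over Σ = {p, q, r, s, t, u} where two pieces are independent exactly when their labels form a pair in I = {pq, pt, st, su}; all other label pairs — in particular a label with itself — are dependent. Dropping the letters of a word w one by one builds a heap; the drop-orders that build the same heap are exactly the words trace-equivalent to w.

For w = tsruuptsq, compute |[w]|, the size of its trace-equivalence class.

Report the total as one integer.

6

#0=t has no predecessor
#1=s has no predecessor
#2=r depends on [0:t, 1:s]
#3=u depends on [2:r]
#4=u depends on [3:u]
#5=p depends on [4:u]
#6=t depends on [4:u]
#7=s depends on [5:p]
#8=q depends on [6:t, 7:s]
sources: [0:t, 1:s]
N(rest) = Σ N(rest − s) over sources s of rest; N(one piece) = 1:
  size 1 → [8]=1
  size 2 → [6,8]=1  [7,8]=1
  size 3 → [5,7,8]=1  [6,7,8]=2
  size 4 → [5,6,7,8]=3
  size 5 → [4,5,6,7,8]=3
  size 6 → [3,4,5,6,7,8]=3
  size 7 → [2,3,4,5,6,7,8]=3
  first=0(t) contributes 3
  first=1(s) contributes 3
|[w]| = 6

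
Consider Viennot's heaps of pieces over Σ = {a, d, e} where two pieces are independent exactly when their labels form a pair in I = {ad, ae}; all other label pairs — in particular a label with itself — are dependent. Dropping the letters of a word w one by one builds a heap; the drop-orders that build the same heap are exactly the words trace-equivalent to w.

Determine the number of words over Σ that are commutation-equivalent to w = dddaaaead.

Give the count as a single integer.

126

#0=d has no predecessor
#1=d depends on [0:d]
#2=d depends on [1:d]
#3=a has no predecessor
#4=a depends on [3:a]
#5=a depends on [4:a]
#6=e depends on [2:d]
#7=a depends on [5:a]
#8=d depends on [6:e]
sources: [0:d, 3:a]
N(rest) = Σ N(rest − s) over sources s of rest; N(one piece) = 1:
  size 1 → [7]=1  [8]=1
  size 2 → [5,7]=1  [6,8]=1  [7,8]=2
  size 3 → [2,6,8]=1  [4,5,7]=1  [5,7,8]=3  [6,7,8]=3
  size 4 → [1,2,6,8]=1  [2,6,7,8]=4  [3,4,5,7]=1  [4,5,7,8]=4  [5,6,7,8]=6
  size 5 → [0,1,2,6,8]=1  [1,2,6,7,8]=5  [2,5,6,7,8]=10  [3,4,5,7,8]=5  [4,5,6,7,8]=10
  size 6 → [0,1,2,6,7,8]=6  [1,2,5,6,7,8]=15  [2,4,5,6,7,8]=20  [3,4,5,6,7,8]=15
  size 7 → [0,1,2,5,6,7,8]=21  [1,2,4,5,6,7,8]=35  [2,3,4,5,6,7,8]=35
  first=0(d) contributes 70
  first=3(a) contributes 56
|[w]| = 126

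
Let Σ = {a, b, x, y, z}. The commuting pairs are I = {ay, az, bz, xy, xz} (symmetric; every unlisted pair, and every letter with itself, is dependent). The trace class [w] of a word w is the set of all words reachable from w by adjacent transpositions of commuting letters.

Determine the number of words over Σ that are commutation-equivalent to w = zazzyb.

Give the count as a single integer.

piece 0:z — minimal
piece 1:a — minimal
piece 2:z rests on {0:z}
piece 3:z rests on {2:z}
piece 4:y rests on {3:z}
piece 5:b rests on {1:a, 4:y}
minimal pieces: {0:z, 1:a}
ways to finish when only these pieces remain (= sum over removing one remaining piece with nothing left below it):
  1 left: {5}→1
  2 left: {1,5}→1  {4,5}→1
  3 left: {1,4,5}→2  {3,4,5}→1
  4 left: {1,3,4,5}→3  {2,3,4,5}→1
  placing 0:z first → 4 extensions
  placing 1:a first → 1 extensions
total linear extensions = 5

5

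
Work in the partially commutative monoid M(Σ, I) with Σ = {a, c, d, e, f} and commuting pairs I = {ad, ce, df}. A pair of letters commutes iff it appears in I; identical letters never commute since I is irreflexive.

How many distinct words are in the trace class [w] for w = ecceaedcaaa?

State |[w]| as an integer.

#0=e has no predecessor
#1=c has no predecessor
#2=c depends on [1:c]
#3=e depends on [0:e]
#4=a depends on [2:c, 3:e]
#5=e depends on [4:a]
#6=d depends on [5:e]
#7=c depends on [6:d]
#8=a depends on [7:c]
#9=a depends on [8:a]
#10=a depends on [9:a]
sources: [0:e, 1:c]
N(rest) = Σ N(rest − s) over sources s of rest; N(one piece) = 1:
  size 1 → [10]=1
  size 2 → [9,10]=1
  size 3 → [8,9,10]=1
  size 4 → [7,8,9,10]=1
  size 5 → [6,7,8,9,10]=1
  size 6 → [5,6,7,8,9,10]=1
  size 7 → [4,5,6,7,8,9,10]=1
  size 8 → [2,4,5,6,7,8,9,10]=1  [3,4,5,6,7,8,9,10]=1
  size 9 → [0,3,4,5,6,7,8,9,10]=1  [1,2,4,5,6,7,8,9,10]=1  [2,3,4,5,6,7,8,9,10]=2
  first=0(e) contributes 3
  first=1(c) contributes 3
|[w]| = 6

6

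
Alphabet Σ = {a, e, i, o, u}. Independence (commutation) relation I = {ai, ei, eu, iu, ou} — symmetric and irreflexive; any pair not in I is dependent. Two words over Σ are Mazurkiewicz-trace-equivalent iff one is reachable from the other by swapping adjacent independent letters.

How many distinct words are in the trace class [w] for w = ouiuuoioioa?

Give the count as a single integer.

120

#0=o has no predecessor
#1=u has no predecessor
#2=i depends on [0:o]
#3=u depends on [1:u]
#4=u depends on [3:u]
#5=o depends on [2:i]
#6=i depends on [5:o]
#7=o depends on [6:i]
#8=i depends on [7:o]
#9=o depends on [8:i]
#10=a depends on [4:u, 9:o]
sources: [0:o, 1:u]
N(rest) = Σ N(rest − s) over sources s of rest; N(one piece) = 1:
  size 1 → [10]=1
  size 2 → [4,10]=1  [9,10]=1
  size 3 → [3,4,10]=1  [4,9,10]=2  [8,9,10]=1
  size 4 → [1,3,4,10]=1  [3,4,9,10]=3  [4,8,9,10]=3  [7,8,9,10]=1
  size 5 → [1,3,4,9,10]=4  [3,4,8,9,10]=6  [4,7,8,9,10]=4  [6,7,8,9,10]=1
  size 6 → [1,3,4,8,9,10]=10  [3,4,7,8,9,10]=10  [4,6,7,8,9,10]=5  [5,6,7,8,9,10]=1
  size 7 → [1,3,4,7,8,9,10]=20  [2,5,6,7,8,9,10]=1  [3,4,6,7,8,9,10]=15  [4,5,6,7,8,9,10]=6
  size 8 → [0,2,5,6,7,8,9,10]=1  [1,3,4,6,7,8,9,10]=35  [2,4,5,6,7,8,9,10]=7  [3,4,5,6,7,8,9,10]=21
  size 9 → [0,2,4,5,6,7,8,9,10]=8  [1,3,4,5,6,7,8,9,10]=56  [2,3,4,5,6,7,8,9,10]=28
  first=0(o) contributes 84
  first=1(u) contributes 36
|[w]| = 120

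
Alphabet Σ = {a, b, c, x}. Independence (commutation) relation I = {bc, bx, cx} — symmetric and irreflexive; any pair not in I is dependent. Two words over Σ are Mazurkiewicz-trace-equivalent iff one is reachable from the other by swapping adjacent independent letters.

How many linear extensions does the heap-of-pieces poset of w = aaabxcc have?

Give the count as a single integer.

12

0(a) covers ∅
1(a) covers 0:a
2(a) covers 1:a
3(b) covers 2:a
4(x) covers 2:a
5(c) covers 2:a
6(c) covers 5:c
floor of heap: 0:a
completions by unplaced set U, small U first (add the entries for U minus each lowest piece of U):
  |U|=1: {3}:1  {4}:1  {6}:1
  |U|=2: {3,4}:2  {3,6}:2  {4,6}:2  {5,6}:1
  |U|=3: {3,4,6}:6  {3,5,6}:3  {4,5,6}:3
  |U|=4: {3,4,5,6}:12
  |U|=5: {2,3,4,5,6}:12
  start at 0(a): 12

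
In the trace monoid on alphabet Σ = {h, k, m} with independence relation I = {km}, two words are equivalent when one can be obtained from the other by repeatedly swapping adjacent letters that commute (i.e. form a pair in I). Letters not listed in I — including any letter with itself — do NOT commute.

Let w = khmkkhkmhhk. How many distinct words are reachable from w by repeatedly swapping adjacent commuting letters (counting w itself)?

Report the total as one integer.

6

drop 0:k onto floor
drop 1:h onto {0:k}
drop 2:m onto {1:h}
drop 3:k onto {1:h}
drop 4:k onto {3:k}
drop 5:h onto {2:m, 4:k}
drop 6:k onto {5:h}
drop 7:m onto {5:h}
drop 8:h onto {6:k, 7:m}
drop 9:h onto {8:h}
drop 10:k onto {9:h}
ground layer = {0:k}
drop-orders for the pieces not yet dropped (sum over which currently-grounded one goes next):
  1 to go: {10} 1
  2 to go: {9,10} 1
  3 to go: {8,9,10} 1
  4 to go: {6,8,9,10} 1  {7,8,9,10} 1
  5 to go: {6,7,8,9,10} 2
  6 to go: {5,6,7,8,9,10} 2
  7 to go: {2,5,6,7,8,9,10} 2  {4,5,6,7,8,9,10} 2
  8 to go: {2,4,5,6,7,8,9,10} 4  {3,4,5,6,7,8,9,10} 2
  9 to go: {2,3,4,5,6,7,8,9,10} 6
  if 0:k drops first: 6 orders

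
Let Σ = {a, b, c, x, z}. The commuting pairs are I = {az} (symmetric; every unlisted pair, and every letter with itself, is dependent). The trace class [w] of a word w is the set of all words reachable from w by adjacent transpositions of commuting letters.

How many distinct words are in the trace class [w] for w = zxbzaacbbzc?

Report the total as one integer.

3

drop 0:z onto floor
drop 1:x onto {0:z}
drop 2:b onto {1:x}
drop 3:z onto {2:b}
drop 4:a onto {2:b}
drop 5:a onto {4:a}
drop 6:c onto {3:z, 5:a}
drop 7:b onto {6:c}
drop 8:b onto {7:b}
drop 9:z onto {8:b}
drop 10:c onto {9:z}
ground layer = {0:z}
drop-orders for the pieces not yet dropped (sum over which currently-grounded one goes next):
  1 to go: {10} 1
  2 to go: {9,10} 1
  3 to go: {8,9,10} 1
  4 to go: {7,8,9,10} 1
  5 to go: {6,7,8,9,10} 1
  6 to go: {3,6,7,8,9,10} 1  {5,6,7,8,9,10} 1
  7 to go: {3,5,6,7,8,9,10} 2  {4,5,6,7,8,9,10} 1
  8 to go: {3,4,5,6,7,8,9,10} 3
  9 to go: {2,3,4,5,6,7,8,9,10} 3
  if 0:z drops first: 3 orders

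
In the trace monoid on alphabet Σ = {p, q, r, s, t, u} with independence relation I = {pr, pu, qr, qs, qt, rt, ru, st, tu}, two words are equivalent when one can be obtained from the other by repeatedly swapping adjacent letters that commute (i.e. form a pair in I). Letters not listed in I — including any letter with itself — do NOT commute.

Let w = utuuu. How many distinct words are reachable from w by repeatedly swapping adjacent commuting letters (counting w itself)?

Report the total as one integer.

5

piece 0:u — minimal
piece 1:t — minimal
piece 2:u rests on {0:u}
piece 3:u rests on {2:u}
piece 4:u rests on {3:u}
minimal pieces: {0:u, 1:t}
ways to finish when only these pieces remain (= sum over removing one remaining piece with nothing left below it):
  1 left: {1}→1  {4}→1
  2 left: {1,4}→2  {3,4}→1
  3 left: {1,3,4}→3  {2,3,4}→1
  placing 0:u first → 4 extensions
  placing 1:t first → 1 extensions
total linear extensions = 5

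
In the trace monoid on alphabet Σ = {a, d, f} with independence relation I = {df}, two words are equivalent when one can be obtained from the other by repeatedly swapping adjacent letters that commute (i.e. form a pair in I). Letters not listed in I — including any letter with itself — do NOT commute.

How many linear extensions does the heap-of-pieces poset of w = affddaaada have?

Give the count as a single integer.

piece 0:a — minimal
piece 1:f rests on {0:a}
piece 2:f rests on {1:f}
piece 3:d rests on {0:a}
piece 4:d rests on {3:d}
piece 5:a rests on {2:f, 4:d}
piece 6:a rests on {5:a}
piece 7:a rests on {6:a}
piece 8:d rests on {7:a}
piece 9:a rests on {8:d}
minimal pieces: {0:a}
ways to finish when only these pieces remain (= sum over removing one remaining piece with nothing left below it):
  1 left: {9}→1
  2 left: {8,9}→1
  3 left: {7,8,9}→1
  4 left: {6,7,8,9}→1
  5 left: {5,6,7,8,9}→1
  6 left: {2,5,6,7,8,9}→1  {4,5,6,7,8,9}→1
  7 left: {1,2,5,6,7,8,9}→1  {2,4,5,6,7,8,9}→2  {3,4,5,6,7,8,9}→1
  8 left: {1,2,4,5,6,7,8,9}→3  {2,3,4,5,6,7,8,9}→3
  placing 0:a first → 6 extensions

6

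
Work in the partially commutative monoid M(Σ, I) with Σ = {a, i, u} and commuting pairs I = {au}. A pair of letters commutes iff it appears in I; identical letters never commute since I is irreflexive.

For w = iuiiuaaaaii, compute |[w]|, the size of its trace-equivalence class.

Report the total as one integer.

5

piece 0:i — minimal
piece 1:u rests on {0:i}
piece 2:i rests on {1:u}
piece 3:i rests on {2:i}
piece 4:u rests on {3:i}
piece 5:a rests on {3:i}
piece 6:a rests on {5:a}
piece 7:a rests on {6:a}
piece 8:a rests on {7:a}
piece 9:i rests on {4:u, 8:a}
piece 10:i rests on {9:i}
minimal pieces: {0:i}
ways to finish when only these pieces remain (= sum over removing one remaining piece with nothing left below it):
  1 left: {10}→1
  2 left: {9,10}→1
  3 left: {4,9,10}→1  {8,9,10}→1
  4 left: {4,8,9,10}→2  {7,8,9,10}→1
  5 left: {4,7,8,9,10}→3  {6,7,8,9,10}→1
  6 left: {4,6,7,8,9,10}→4  {5,6,7,8,9,10}→1
  7 left: {4,5,6,7,8,9,10}→5
  8 left: {3,4,5,6,7,8,9,10}→5
  9 left: {2,3,4,5,6,7,8,9,10}→5
  placing 0:i first → 5 extensions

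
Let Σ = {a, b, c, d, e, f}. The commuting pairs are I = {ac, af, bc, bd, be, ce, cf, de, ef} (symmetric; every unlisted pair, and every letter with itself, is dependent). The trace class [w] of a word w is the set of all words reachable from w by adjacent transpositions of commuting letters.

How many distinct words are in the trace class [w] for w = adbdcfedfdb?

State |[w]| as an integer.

140

drop 0:a onto floor
drop 1:d onto {0:a}
drop 2:b onto {0:a}
drop 3:d onto {1:d}
drop 4:c onto {3:d}
drop 5:f onto {2:b, 3:d}
drop 6:e onto {0:a}
drop 7:d onto {4:c, 5:f}
drop 8:f onto {7:d}
drop 9:d onto {8:f}
drop 10:b onto {8:f}
ground layer = {0:a}
drop-orders for the pieces not yet dropped (sum over which currently-grounded one goes next):
  1 to go: {6} 1  {9} 1  {10} 1
  2 to go: {6,9} 2  {6,10} 2  {9,10} 2
  3 to go: {6,9,10} 6  {8,9,10} 2
  4 to go: {6,8,9,10} 8  {7,8,9,10} 2
  5 to go: {4,7,8,9,10} 2  {5,7,8,9,10} 2  {6,7,8,9,10} 10
  6 to go: {2,5,7,8,9,10} 2  {4,5,7,8,9,10} 4  {4,6,7,8,9,10} 12  {5,6,7,8,9,10} 12
  7 to go: {2,4,5,7,8,9,10} 6  {2,5,6,7,8,9,10} 14  {3,4,5,7,8,9,10} 4  {4,5,6,7,8,9,10} 28
  8 to go: {1,3,4,5,7,8,9,10} 4  {2,3,4,5,7,8,9,10} 10  {2,4,5,6,7,8,9,10} 48  {3,4,5,6,7,8,9,10} 32
  9 to go: {1,2,3,4,5,7,8,9,10} 14  {1,3,4,5,6,7,8,9,10} 36  {2,3,4,5,6,7,8,9,10} 90
  if 0:a drops first: 140 orders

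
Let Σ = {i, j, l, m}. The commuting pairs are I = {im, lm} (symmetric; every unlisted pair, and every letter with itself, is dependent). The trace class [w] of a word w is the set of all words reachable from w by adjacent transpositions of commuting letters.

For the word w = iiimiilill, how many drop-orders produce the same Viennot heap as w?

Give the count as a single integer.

10

#0=i has no predecessor
#1=i depends on [0:i]
#2=i depends on [1:i]
#3=m has no predecessor
#4=i depends on [2:i]
#5=i depends on [4:i]
#6=l depends on [5:i]
#7=i depends on [6:l]
#8=l depends on [7:i]
#9=l depends on [8:l]
sources: [0:i, 3:m]
N(rest) = Σ N(rest − s) over sources s of rest; N(one piece) = 1:
  size 1 → [3]=1  [9]=1
  size 2 → [3,9]=2  [8,9]=1
  size 3 → [3,8,9]=3  [7,8,9]=1
  size 4 → [3,7,8,9]=4  [6,7,8,9]=1
  size 5 → [3,6,7,8,9]=5  [5,6,7,8,9]=1
  size 6 → [3,5,6,7,8,9]=6  [4,5,6,7,8,9]=1
  size 7 → [2,4,5,6,7,8,9]=1  [3,4,5,6,7,8,9]=7
  size 8 → [1,2,4,5,6,7,8,9]=1  [2,3,4,5,6,7,8,9]=8
  first=0(i) contributes 9
  first=3(m) contributes 1
|[w]| = 10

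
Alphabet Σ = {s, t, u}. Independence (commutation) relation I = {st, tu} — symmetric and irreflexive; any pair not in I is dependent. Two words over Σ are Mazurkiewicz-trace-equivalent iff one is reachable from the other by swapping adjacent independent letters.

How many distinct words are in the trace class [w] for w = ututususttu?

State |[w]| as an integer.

330

drop 0:u onto floor
drop 1:t onto floor
drop 2:u onto {0:u}
drop 3:t onto {1:t}
drop 4:u onto {2:u}
drop 5:s onto {4:u}
drop 6:u onto {5:s}
drop 7:s onto {6:u}
drop 8:t onto {3:t}
drop 9:t onto {8:t}
drop 10:u onto {7:s}
ground layer = {0:u, 1:t}
drop-orders for the pieces not yet dropped (sum over which currently-grounded one goes next):
  1 to go: {9} 1  {10} 1
  2 to go: {7,10} 1  {8,9} 1  {9,10} 2
  3 to go: {3,8,9} 1  {6,7,10} 1  {7,9,10} 3  {8,9,10} 3
  4 to go: {1,3,8,9} 1  {3,8,9,10} 4  {5,6,7,10} 1  {6,7,9,10} 4  {7,8,9,10} 6
  5 to go: {1,3,8,9,10} 5  {3,7,8,9,10} 10  {4,5,6,7,10} 1  {5,6,7,9,10} 5  {6,7,8,9,10} 10
  6 to go: {1,3,7,8,9,10} 15  {2,4,5,6,7,10} 1  {3,6,7,8,9,10} 20  {4,5,6,7,9,10} 6  {5,6,7,8,9,10} 15
  7 to go: {0,2,4,5,6,7,10} 1  {1,3,6,7,8,9,10} 35  {2,4,5,6,7,9,10} 7  {3,5,6,7,8,9,10} 35  {4,5,6,7,8,9,10} 21
  8 to go: {0,2,4,5,6,7,9,10} 8  {1,3,5,6,7,8,9,10} 70  {2,4,5,6,7,8,9,10} 28  {3,4,5,6,7,8,9,10} 56
  9 to go: {0,2,4,5,6,7,8,9,10} 36  {1,3,4,5,6,7,8,9,10} 126  {2,3,4,5,6,7,8,9,10} 84
  if 0:u drops first: 210 orders
  if 1:t drops first: 120 orders
heap linearizations: 330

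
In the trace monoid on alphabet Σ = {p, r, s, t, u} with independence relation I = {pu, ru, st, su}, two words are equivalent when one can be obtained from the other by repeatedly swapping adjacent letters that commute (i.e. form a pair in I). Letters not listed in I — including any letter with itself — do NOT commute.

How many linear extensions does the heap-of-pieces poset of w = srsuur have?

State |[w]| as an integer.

15

piece 0:s — minimal
piece 1:r rests on {0:s}
piece 2:s rests on {1:r}
piece 3:u — minimal
piece 4:u rests on {3:u}
piece 5:r rests on {2:s}
minimal pieces: {0:s, 3:u}
ways to finish when only these pieces remain (= sum over removing one remaining piece with nothing left below it):
  1 left: {4}→1  {5}→1
  2 left: {2,5}→1  {3,4}→1  {4,5}→2
  3 left: {1,2,5}→1  {2,4,5}→3  {3,4,5}→3
  4 left: {0,1,2,5}→1  {1,2,4,5}→4  {2,3,4,5}→6
  placing 0:s first → 10 extensions
  placing 3:u first → 5 extensions
total linear extensions = 15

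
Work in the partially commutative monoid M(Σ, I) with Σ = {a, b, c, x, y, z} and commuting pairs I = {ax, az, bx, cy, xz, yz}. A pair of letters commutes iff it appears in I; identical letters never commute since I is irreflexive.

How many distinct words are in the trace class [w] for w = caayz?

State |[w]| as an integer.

drop 0:c onto floor
drop 1:a onto {0:c}
drop 2:a onto {1:a}
drop 3:y onto {2:a}
drop 4:z onto {0:c}
ground layer = {0:c}
drop-orders for the pieces not yet dropped (sum over which currently-grounded one goes next):
  1 to go: {3} 1  {4} 1
  2 to go: {2,3} 1  {3,4} 2
  3 to go: {1,2,3} 1  {2,3,4} 3
  if 0:c drops first: 4 orders

4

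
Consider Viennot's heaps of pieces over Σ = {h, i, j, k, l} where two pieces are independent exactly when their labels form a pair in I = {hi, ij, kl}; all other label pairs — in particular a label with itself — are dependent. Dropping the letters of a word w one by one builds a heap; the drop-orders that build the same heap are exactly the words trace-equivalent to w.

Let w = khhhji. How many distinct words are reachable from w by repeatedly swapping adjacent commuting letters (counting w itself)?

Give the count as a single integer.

5

0(k) covers ∅
1(h) covers 0:k
2(h) covers 1:h
3(h) covers 2:h
4(j) covers 3:h
5(i) covers 0:k
floor of heap: 0:k
completions by unplaced set U, small U first (add the entries for U minus each lowest piece of U):
  |U|=1: {4}:1  {5}:1
  |U|=2: {3,4}:1  {4,5}:2
  |U|=3: {2,3,4}:1  {3,4,5}:3
  |U|=4: {1,2,3,4}:1  {2,3,4,5}:4
  start at 0(k): 5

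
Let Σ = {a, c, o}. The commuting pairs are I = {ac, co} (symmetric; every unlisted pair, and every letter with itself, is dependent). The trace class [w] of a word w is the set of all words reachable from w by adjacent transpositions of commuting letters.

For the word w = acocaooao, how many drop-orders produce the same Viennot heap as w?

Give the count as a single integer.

0(a) covers ∅
1(c) covers ∅
2(o) covers 0:a
3(c) covers 1:c
4(a) covers 2:o
5(o) covers 4:a
6(o) covers 5:o
7(a) covers 6:o
8(o) covers 7:a
floor of heap: 0:a, 1:c
completions by unplaced set U, small U first (add the entries for U minus each lowest piece of U):
  |U|=1: {3}:1  {8}:1
  |U|=2: {1,3}:1  {3,8}:2  {7,8}:1
  |U|=3: {1,3,8}:3  {3,7,8}:3  {6,7,8}:1
  |U|=4: {1,3,7,8}:6  {3,6,7,8}:4  {5,6,7,8}:1
  |U|=5: {1,3,6,7,8}:10  {3,5,6,7,8}:5  {4,5,6,7,8}:1
  |U|=6: {1,3,5,6,7,8}:15  {2,4,5,6,7,8}:1  {3,4,5,6,7,8}:6
  |U|=7: {0,2,4,5,6,7,8}:1  {1,3,4,5,6,7,8}:21  {2,3,4,5,6,7,8}:7
  start at 0(a): 28
  start at 1(c): 8
sum over floor = 36

36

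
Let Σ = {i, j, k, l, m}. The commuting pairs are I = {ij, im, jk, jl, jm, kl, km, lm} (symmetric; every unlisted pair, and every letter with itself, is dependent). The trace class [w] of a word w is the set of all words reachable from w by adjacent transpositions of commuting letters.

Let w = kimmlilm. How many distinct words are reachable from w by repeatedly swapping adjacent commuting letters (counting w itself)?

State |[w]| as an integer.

piece 0:k — minimal
piece 1:i rests on {0:k}
piece 2:m — minimal
piece 3:m rests on {2:m}
piece 4:l rests on {1:i}
piece 5:i rests on {4:l}
piece 6:l rests on {5:i}
piece 7:m rests on {3:m}
minimal pieces: {0:k, 2:m}
ways to finish when only these pieces remain (= sum over removing one remaining piece with nothing left below it):
  1 left: {6}→1  {7}→1
  2 left: {3,7}→1  {5,6}→1  {6,7}→2
  3 left: {2,3,7}→1  {3,6,7}→3  {4,5,6}→1  {5,6,7}→3
  4 left: {1,4,5,6}→1  {2,3,6,7}→4  {3,5,6,7}→6  {4,5,6,7}→4
  5 left: {0,1,4,5,6}→1  {1,4,5,6,7}→5  {2,3,5,6,7}→10  {3,4,5,6,7}→10
  6 left: {0,1,4,5,6,7}→6  {1,3,4,5,6,7}→15  {2,3,4,5,6,7}→20
  placing 0:k first → 35 extensions
  placing 2:m first → 21 extensions
total linear extensions = 56

56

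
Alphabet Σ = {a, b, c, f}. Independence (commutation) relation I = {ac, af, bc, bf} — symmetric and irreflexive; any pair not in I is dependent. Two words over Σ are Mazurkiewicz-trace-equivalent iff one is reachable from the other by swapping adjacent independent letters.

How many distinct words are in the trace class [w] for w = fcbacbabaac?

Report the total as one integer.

330

#0=f has no predecessor
#1=c depends on [0:f]
#2=b has no predecessor
#3=a depends on [2:b]
#4=c depends on [1:c]
#5=b depends on [3:a]
#6=a depends on [5:b]
#7=b depends on [6:a]
#8=a depends on [7:b]
#9=a depends on [8:a]
#10=c depends on [4:c]
sources: [0:f, 2:b]
N(rest) = Σ N(rest − s) over sources s of rest; N(one piece) = 1:
  size 1 → [9]=1  [10]=1
  size 2 → [4,10]=1  [8,9]=1  [9,10]=2
  size 3 → [1,4,10]=1  [4,9,10]=3  [7,8,9]=1  [8,9,10]=3
  size 4 → [0,1,4,10]=1  [1,4,9,10]=4  [4,8,9,10]=6  [6,7,8,9]=1  [7,8,9,10]=4
  size 5 → [0,1,4,9,10]=5  [1,4,8,9,10]=10  [4,7,8,9,10]=10  [5,6,7,8,9]=1  [6,7,8,9,10]=5
  size 6 → [0,1,4,8,9,10]=15  [1,4,7,8,9,10]=20  [3,5,6,7,8,9]=1  [4,6,7,8,9,10]=15  [5,6,7,8,9,10]=6
  size 7 → [0,1,4,7,8,9,10]=35  [1,4,6,7,8,9,10]=35  [2,3,5,6,7,8,9]=1  [3,5,6,7,8,9,10]=7  [4,5,6,7,8,9,10]=21
  size 8 → [0,1,4,6,7,8,9,10]=70  [1,4,5,6,7,8,9,10]=56  [2,3,5,6,7,8,9,10]=8  [3,4,5,6,7,8,9,10]=28
  size 9 → [0,1,4,5,6,7,8,9,10]=126  [1,3,4,5,6,7,8,9,10]=84  [2,3,4,5,6,7,8,9,10]=36
  first=0(f) contributes 120
  first=2(b) contributes 210
|[w]| = 330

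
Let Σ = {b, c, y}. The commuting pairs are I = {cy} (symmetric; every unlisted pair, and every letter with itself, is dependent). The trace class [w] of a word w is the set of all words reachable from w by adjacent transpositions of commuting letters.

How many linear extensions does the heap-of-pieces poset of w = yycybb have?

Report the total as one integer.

4

#0=y has no predecessor
#1=y depends on [0:y]
#2=c has no predecessor
#3=y depends on [1:y]
#4=b depends on [2:c, 3:y]
#5=b depends on [4:b]
sources: [0:y, 2:c]
N(rest) = Σ N(rest − s) over sources s of rest; N(one piece) = 1:
  size 1 → [5]=1
  size 2 → [4,5]=1
  size 3 → [2,4,5]=1  [3,4,5]=1
  size 4 → [1,3,4,5]=1  [2,3,4,5]=2
  first=0(y) contributes 3
  first=2(c) contributes 1
|[w]| = 4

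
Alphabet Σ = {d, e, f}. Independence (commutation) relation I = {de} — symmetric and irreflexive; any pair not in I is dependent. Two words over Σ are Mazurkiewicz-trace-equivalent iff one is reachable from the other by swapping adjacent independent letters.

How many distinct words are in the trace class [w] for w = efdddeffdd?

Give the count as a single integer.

4

#0=e has no predecessor
#1=f depends on [0:e]
#2=d depends on [1:f]
#3=d depends on [2:d]
#4=d depends on [3:d]
#5=e depends on [1:f]
#6=f depends on [4:d, 5:e]
#7=f depends on [6:f]
#8=d depends on [7:f]
#9=d depends on [8:d]
sources: [0:e]
N(rest) = Σ N(rest − s) over sources s of rest; N(one piece) = 1:
  size 1 → [9]=1
  size 2 → [8,9]=1
  size 3 → [7,8,9]=1
  size 4 → [6,7,8,9]=1
  size 5 → [4,6,7,8,9]=1  [5,6,7,8,9]=1
  size 6 → [3,4,6,7,8,9]=1  [4,5,6,7,8,9]=2
  size 7 → [2,3,4,6,7,8,9]=1  [3,4,5,6,7,8,9]=3
  size 8 → [2,3,4,5,6,7,8,9]=4
  first=0(e) contributes 4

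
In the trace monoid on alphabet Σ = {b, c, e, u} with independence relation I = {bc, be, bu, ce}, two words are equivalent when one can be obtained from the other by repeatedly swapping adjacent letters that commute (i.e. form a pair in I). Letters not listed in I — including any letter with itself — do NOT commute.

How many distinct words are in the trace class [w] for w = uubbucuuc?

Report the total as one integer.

36

piece 0:u — minimal
piece 1:u rests on {0:u}
piece 2:b — minimal
piece 3:b rests on {2:b}
piece 4:u rests on {1:u}
piece 5:c rests on {4:u}
piece 6:u rests on {5:c}
piece 7:u rests on {6:u}
piece 8:c rests on {7:u}
minimal pieces: {0:u, 2:b}
ways to finish when only these pieces remain (= sum over removing one remaining piece with nothing left below it):
  1 left: {3}→1  {8}→1
  2 left: {2,3}→1  {3,8}→2  {7,8}→1
  3 left: {2,3,8}→3  {3,7,8}→3  {6,7,8}→1
  4 left: {2,3,7,8}→6  {3,6,7,8}→4  {5,6,7,8}→1
  5 left: {2,3,6,7,8}→10  {3,5,6,7,8}→5  {4,5,6,7,8}→1
  6 left: {1,4,5,6,7,8}→1  {2,3,5,6,7,8}→15  {3,4,5,6,7,8}→6
  7 left: {0,1,4,5,6,7,8}→1  {1,3,4,5,6,7,8}→7  {2,3,4,5,6,7,8}→21
  placing 0:u first → 28 extensions
  placing 2:b first → 8 extensions
total linear extensions = 36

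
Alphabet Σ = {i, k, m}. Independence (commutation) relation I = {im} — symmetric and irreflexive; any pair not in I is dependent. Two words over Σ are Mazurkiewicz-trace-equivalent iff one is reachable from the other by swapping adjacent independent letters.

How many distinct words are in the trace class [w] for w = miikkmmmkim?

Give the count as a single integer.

piece 0:m — minimal
piece 1:i — minimal
piece 2:i rests on {1:i}
piece 3:k rests on {0:m, 2:i}
piece 4:k rests on {3:k}
piece 5:m rests on {4:k}
piece 6:m rests on {5:m}
piece 7:m rests on {6:m}
piece 8:k rests on {7:m}
piece 9:i rests on {8:k}
piece 10:m rests on {8:k}
minimal pieces: {0:m, 1:i}
ways to finish when only these pieces remain (= sum over removing one remaining piece with nothing left below it):
  1 left: {9}→1  {10}→1
  2 left: {9,10}→2
  3 left: {8,9,10}→2
  4 left: {7,8,9,10}→2
  5 left: {6,7,8,9,10}→2
  6 left: {5,6,7,8,9,10}→2
  7 left: {4,5,6,7,8,9,10}→2
  8 left: {3,4,5,6,7,8,9,10}→2
  9 left: {0,3,4,5,6,7,8,9,10}→2  {2,3,4,5,6,7,8,9,10}→2
  placing 0:m first → 2 extensions
  placing 1:i first → 4 extensions
total linear extensions = 6

6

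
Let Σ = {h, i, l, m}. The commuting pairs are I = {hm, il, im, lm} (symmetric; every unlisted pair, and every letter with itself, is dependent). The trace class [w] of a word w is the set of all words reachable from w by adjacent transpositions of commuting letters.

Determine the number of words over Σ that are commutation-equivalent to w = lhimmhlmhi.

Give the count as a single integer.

piece 0:l — minimal
piece 1:h rests on {0:l}
piece 2:i rests on {1:h}
piece 3:m — minimal
piece 4:m rests on {3:m}
piece 5:h rests on {2:i}
piece 6:l rests on {5:h}
piece 7:m rests on {4:m}
piece 8:h rests on {6:l}
piece 9:i rests on {8:h}
minimal pieces: {0:l, 3:m}
ways to finish when only these pieces remain (= sum over removing one remaining piece with nothing left below it):
  1 left: {7}→1  {9}→1
  2 left: {4,7}→1  {7,9}→2  {8,9}→1
  3 left: {3,4,7}→1  {4,7,9}→3  {6,8,9}→1  {7,8,9}→3
  4 left: {3,4,7,9}→4  {4,7,8,9}→6  {5,6,8,9}→1  {6,7,8,9}→4
  5 left: {2,5,6,8,9}→1  {3,4,7,8,9}→10  {4,6,7,8,9}→10  {5,6,7,8,9}→5
  6 left: {1,2,5,6,8,9}→1  {2,5,6,7,8,9}→6  {3,4,6,7,8,9}→20  {4,5,6,7,8,9}→15
  7 left: {0,1,2,5,6,8,9}→1  {1,2,5,6,7,8,9}→7  {2,4,5,6,7,8,9}→21  {3,4,5,6,7,8,9}→35
  8 left: {0,1,2,5,6,7,8,9}→8  {1,2,4,5,6,7,8,9}→28  {2,3,4,5,6,7,8,9}→56
  placing 0:l first → 84 extensions
  placing 3:m first → 36 extensions
total linear extensions = 120

120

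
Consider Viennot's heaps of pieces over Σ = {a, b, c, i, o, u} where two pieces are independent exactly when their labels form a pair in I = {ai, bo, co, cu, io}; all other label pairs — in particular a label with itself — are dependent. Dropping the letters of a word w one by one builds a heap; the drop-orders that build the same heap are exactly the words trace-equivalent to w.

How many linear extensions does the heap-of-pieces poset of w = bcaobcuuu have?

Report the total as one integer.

9

0(b) covers ∅
1(c) covers 0:b
2(a) covers 1:c
3(o) covers 2:a
4(b) covers 2:a
5(c) covers 4:b
6(u) covers 3:o, 4:b
7(u) covers 6:u
8(u) covers 7:u
floor of heap: 0:b
completions by unplaced set U, small U first (add the entries for U minus each lowest piece of U):
  |U|=1: {5}:1  {8}:1
  |U|=2: {5,8}:2  {7,8}:1
  |U|=3: {5,7,8}:3  {6,7,8}:1
  |U|=4: {3,6,7,8}:1  {5,6,7,8}:4
  |U|=5: {3,5,6,7,8}:5  {4,5,6,7,8}:4
  |U|=6: {3,4,5,6,7,8}:9
  |U|=7: {2,3,4,5,6,7,8}:9
  start at 0(b): 9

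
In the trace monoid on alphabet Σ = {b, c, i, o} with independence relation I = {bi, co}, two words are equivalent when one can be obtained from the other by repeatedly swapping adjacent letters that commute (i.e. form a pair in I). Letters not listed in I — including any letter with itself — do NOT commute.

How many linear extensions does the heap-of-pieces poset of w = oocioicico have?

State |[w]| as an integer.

6

piece 0:o — minimal
piece 1:o rests on {0:o}
piece 2:c — minimal
piece 3:i rests on {1:o, 2:c}
piece 4:o rests on {3:i}
piece 5:i rests on {4:o}
piece 6:c rests on {5:i}
piece 7:i rests on {6:c}
piece 8:c rests on {7:i}
piece 9:o rests on {7:i}
minimal pieces: {0:o, 2:c}
ways to finish when only these pieces remain (= sum over removing one remaining piece with nothing left below it):
  1 left: {8}→1  {9}→1
  2 left: {8,9}→2
  3 left: {7,8,9}→2
  4 left: {6,7,8,9}→2
  5 left: {5,6,7,8,9}→2
  6 left: {4,5,6,7,8,9}→2
  7 left: {3,4,5,6,7,8,9}→2
  8 left: {1,3,4,5,6,7,8,9}→2  {2,3,4,5,6,7,8,9}→2
  placing 0:o first → 4 extensions
  placing 2:c first → 2 extensions
total linear extensions = 6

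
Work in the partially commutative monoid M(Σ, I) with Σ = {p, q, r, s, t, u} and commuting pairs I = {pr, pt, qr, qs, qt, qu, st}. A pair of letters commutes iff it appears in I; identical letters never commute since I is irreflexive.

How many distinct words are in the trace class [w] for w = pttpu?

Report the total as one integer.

0(p) covers ∅
1(t) covers ∅
2(t) covers 1:t
3(p) covers 0:p
4(u) covers 2:t, 3:p
floor of heap: 0:p, 1:t
completions by unplaced set U, small U first (add the entries for U minus each lowest piece of U):
  |U|=1: {4}:1
  |U|=2: {2,4}:1  {3,4}:1
  |U|=3: {0,3,4}:1  {1,2,4}:1  {2,3,4}:2
  start at 0(p): 3
  start at 1(t): 3
sum over floor = 6

6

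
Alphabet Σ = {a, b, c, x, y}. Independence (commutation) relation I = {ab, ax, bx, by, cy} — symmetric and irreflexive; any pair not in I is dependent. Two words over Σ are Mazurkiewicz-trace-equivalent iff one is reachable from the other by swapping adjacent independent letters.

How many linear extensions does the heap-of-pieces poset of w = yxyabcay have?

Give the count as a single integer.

5

piece 0:y — minimal
piece 1:x rests on {0:y}
piece 2:y rests on {1:x}
piece 3:a rests on {2:y}
piece 4:b — minimal
piece 5:c rests on {3:a, 4:b}
piece 6:a rests on {5:c}
piece 7:y rests on {6:a}
minimal pieces: {0:y, 4:b}
ways to finish when only these pieces remain (= sum over removing one remaining piece with nothing left below it):
  1 left: {7}→1
  2 left: {6,7}→1
  3 left: {5,6,7}→1
  4 left: {3,5,6,7}→1  {4,5,6,7}→1
  5 left: {2,3,5,6,7}→1  {3,4,5,6,7}→2
  6 left: {1,2,3,5,6,7}→1  {2,3,4,5,6,7}→3
  placing 0:y first → 4 extensions
  placing 4:b first → 1 extensions
total linear extensions = 5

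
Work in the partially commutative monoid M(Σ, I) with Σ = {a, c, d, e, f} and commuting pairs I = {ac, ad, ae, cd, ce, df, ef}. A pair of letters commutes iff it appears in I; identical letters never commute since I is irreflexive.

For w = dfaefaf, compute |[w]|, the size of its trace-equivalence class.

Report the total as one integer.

#0=d has no predecessor
#1=f has no predecessor
#2=a depends on [1:f]
#3=e depends on [0:d]
#4=f depends on [2:a]
#5=a depends on [4:f]
#6=f depends on [5:a]
sources: [0:d, 1:f]
N(rest) = Σ N(rest − s) over sources s of rest; N(one piece) = 1:
  size 1 → [3]=1  [6]=1
  size 2 → [0,3]=1  [3,6]=2  [5,6]=1
  size 3 → [0,3,6]=3  [3,5,6]=3  [4,5,6]=1
  size 4 → [0,3,5,6]=6  [2,4,5,6]=1  [3,4,5,6]=4
  size 5 → [0,3,4,5,6]=10  [1,2,4,5,6]=1  [2,3,4,5,6]=5
  first=0(d) contributes 6
  first=1(f) contributes 15
|[w]| = 21

21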